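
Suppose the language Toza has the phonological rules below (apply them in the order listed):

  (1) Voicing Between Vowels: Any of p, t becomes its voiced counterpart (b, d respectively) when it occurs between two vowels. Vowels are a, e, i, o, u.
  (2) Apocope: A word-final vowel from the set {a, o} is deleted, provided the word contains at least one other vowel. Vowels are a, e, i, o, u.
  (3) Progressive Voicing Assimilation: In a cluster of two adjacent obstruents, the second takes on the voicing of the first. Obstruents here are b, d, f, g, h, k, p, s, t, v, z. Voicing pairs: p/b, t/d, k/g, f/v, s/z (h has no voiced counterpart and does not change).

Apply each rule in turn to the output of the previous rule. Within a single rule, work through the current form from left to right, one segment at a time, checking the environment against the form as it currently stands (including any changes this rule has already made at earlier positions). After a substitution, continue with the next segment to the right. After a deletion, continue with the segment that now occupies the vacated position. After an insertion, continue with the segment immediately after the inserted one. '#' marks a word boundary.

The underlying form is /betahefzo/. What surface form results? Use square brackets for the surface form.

[bedahefs]

(1) Voicing Between Vowels: [betahefzo] → [bedahefzo]
(2) Apocope: [bedahefzo] → [bedahefz]
(3) Progressive Voicing Assimilation: [bedahefz] → [bedahefs]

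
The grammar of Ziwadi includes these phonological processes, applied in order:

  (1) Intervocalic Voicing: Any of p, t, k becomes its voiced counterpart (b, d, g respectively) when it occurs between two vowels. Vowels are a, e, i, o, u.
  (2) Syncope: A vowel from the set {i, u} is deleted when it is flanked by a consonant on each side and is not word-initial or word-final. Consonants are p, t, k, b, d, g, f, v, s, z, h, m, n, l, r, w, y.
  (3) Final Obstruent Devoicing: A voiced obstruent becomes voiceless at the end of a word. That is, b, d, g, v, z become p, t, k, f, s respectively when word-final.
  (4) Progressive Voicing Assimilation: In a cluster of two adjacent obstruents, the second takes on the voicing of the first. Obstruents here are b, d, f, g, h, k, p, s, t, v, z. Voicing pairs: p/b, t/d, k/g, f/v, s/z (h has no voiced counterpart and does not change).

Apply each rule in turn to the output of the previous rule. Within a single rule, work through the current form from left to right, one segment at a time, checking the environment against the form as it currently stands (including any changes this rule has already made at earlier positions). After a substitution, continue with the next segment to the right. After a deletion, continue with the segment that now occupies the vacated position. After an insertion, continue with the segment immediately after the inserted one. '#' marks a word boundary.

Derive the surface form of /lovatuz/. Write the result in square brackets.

(1) Intervocalic Voicing: [lovatuz] → [lovaduz]
(2) Syncope: [lovaduz] → [lovadz]
(3) Final Obstruent Devoicing: [lovadz] → [lovads]
(4) Progressive Voicing Assimilation: [lovads] → [lovadz]

[lovadz]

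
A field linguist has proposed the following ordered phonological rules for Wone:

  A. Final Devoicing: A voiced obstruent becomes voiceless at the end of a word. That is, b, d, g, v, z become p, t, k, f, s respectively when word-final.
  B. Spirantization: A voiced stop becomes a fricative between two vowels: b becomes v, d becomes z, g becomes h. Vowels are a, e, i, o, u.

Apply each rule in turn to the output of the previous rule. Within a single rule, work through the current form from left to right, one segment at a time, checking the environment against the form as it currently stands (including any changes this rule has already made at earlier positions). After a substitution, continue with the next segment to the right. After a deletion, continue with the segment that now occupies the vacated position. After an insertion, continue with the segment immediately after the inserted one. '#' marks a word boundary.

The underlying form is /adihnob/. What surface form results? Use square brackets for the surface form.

A Final Devoicing: [adihnob] → [adihnop]
B Spirantization: [adihnop] → [azihnop]

[azihnop]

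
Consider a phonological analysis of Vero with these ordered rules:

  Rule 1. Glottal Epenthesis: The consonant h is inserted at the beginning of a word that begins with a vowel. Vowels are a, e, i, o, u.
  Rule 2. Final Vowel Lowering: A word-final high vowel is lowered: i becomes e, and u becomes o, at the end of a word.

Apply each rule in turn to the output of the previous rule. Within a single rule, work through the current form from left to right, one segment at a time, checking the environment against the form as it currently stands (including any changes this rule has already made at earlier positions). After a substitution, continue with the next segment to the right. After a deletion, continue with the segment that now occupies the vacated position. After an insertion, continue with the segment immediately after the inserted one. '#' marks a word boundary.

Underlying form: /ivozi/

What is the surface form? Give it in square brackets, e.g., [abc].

Rule 1 Glottal Epenthesis: [ivozi] → [hivozi]
Rule 2 Final Vowel Lowering: [hivozi] → [hivoze]

[hivoze]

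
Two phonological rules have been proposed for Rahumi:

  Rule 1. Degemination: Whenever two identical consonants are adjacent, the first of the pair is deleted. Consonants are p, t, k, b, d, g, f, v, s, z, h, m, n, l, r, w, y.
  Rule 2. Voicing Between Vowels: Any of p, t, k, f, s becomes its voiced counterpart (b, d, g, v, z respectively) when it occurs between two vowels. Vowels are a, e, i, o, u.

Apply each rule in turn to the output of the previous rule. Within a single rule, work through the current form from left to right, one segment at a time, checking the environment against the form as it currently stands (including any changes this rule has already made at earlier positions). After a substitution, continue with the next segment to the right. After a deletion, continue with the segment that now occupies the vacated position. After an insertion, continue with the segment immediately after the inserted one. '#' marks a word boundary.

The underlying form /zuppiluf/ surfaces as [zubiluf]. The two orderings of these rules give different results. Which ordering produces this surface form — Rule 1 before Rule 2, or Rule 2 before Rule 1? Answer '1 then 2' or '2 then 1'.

1 then 2

Order 1 then 2:
  1 Degemination: [zuppiluf] → [zupiluf]
  2 Voicing Between Vowels: [zupiluf] → [zubiluf]
  result: [zubiluf]
Order 2 then 1:
  2 Voicing Between Vowels: no change — [zuppiluf]
  1 Degemination: [zuppiluf] → [zupiluf]
  result: [zupiluf]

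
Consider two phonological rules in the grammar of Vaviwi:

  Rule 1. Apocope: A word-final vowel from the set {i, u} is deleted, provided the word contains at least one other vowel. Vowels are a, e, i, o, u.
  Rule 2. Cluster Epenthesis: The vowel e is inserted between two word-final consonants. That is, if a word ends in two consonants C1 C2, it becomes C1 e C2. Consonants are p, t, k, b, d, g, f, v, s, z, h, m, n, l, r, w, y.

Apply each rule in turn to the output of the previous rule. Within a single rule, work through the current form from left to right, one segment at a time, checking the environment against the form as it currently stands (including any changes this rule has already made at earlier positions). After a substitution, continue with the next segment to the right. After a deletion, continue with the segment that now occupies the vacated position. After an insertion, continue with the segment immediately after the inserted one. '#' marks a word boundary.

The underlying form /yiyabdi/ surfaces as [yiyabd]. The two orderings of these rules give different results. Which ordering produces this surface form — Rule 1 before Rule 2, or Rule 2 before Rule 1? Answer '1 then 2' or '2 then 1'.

2 then 1

Order 1 then 2:
  1 Apocope: [yiyabdi] → [yiyabd]
  2 Cluster Epenthesis: [yiyabd] → [yiyabed]
  result: [yiyabed]
Order 2 then 1:
  2 Cluster Epenthesis: no change — [yiyabdi]
  1 Apocope: [yiyabdi] → [yiyabd]
  result: [yiyabd]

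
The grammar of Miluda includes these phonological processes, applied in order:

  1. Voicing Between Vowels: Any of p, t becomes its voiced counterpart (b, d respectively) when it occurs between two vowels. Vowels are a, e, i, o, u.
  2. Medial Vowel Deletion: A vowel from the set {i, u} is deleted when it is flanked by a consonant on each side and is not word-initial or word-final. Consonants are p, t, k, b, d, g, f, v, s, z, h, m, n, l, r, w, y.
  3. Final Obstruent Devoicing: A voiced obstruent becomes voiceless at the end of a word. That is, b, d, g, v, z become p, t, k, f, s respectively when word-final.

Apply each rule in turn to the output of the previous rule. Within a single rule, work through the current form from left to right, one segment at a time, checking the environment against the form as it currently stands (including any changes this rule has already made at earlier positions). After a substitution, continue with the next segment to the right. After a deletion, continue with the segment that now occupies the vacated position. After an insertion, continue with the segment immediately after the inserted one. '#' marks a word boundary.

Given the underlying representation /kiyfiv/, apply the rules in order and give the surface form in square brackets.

[kyff]

1 Voicing Between Vowels: no change — [kiyfiv]
2 Medial Vowel Deletion: [kiyfiv] → [kyfv]
3 Final Obstruent Devoicing: [kyfv] → [kyff]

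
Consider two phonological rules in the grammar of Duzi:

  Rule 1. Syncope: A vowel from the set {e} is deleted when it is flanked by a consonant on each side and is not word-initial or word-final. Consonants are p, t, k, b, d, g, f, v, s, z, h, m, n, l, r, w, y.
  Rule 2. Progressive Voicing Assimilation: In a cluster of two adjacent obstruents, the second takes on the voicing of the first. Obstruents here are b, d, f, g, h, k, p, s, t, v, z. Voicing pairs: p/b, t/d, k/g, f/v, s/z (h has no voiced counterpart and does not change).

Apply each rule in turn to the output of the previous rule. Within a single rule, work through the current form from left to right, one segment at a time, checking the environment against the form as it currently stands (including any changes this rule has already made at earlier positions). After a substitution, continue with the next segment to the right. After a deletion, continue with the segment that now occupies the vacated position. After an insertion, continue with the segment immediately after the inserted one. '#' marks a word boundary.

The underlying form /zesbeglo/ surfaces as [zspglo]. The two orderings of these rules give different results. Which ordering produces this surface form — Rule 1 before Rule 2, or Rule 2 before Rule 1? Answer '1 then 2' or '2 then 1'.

Order 1 then 2:
  1 Syncope: [zesbeglo] → [zsbglo]
  2 Progressive Voicing Assimilation: [zsbglo] → [zzbglo]
  result: [zzbglo]
Order 2 then 1:
  2 Progressive Voicing Assimilation: [zesbeglo] → [zespeglo]
  1 Syncope: [zespeglo] → [zspglo]
  result: [zspglo]

2 then 1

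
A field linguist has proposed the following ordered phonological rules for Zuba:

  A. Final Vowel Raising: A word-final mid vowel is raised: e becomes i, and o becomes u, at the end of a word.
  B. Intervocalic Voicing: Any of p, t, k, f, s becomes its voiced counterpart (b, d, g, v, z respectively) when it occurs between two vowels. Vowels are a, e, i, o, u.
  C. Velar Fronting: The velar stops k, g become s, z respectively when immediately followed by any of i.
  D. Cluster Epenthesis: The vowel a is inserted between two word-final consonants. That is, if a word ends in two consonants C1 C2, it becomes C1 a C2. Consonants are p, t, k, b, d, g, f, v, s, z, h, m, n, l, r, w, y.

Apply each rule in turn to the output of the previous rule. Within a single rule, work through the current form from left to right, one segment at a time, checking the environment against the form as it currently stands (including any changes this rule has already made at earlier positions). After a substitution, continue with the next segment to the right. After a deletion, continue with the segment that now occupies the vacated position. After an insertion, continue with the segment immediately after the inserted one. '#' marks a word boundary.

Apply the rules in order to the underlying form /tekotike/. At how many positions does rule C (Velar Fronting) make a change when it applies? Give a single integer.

1

A Final Vowel Raising: [tekotike] → [tekotiki]
B Intervocalic Voicing: [tekotiki] → [tegodigi]
C Velar Fronting: [tegodigi] → [tegodizi]
D Cluster Epenthesis: no change — [tegodizi]
Rule C changed 1 position(s).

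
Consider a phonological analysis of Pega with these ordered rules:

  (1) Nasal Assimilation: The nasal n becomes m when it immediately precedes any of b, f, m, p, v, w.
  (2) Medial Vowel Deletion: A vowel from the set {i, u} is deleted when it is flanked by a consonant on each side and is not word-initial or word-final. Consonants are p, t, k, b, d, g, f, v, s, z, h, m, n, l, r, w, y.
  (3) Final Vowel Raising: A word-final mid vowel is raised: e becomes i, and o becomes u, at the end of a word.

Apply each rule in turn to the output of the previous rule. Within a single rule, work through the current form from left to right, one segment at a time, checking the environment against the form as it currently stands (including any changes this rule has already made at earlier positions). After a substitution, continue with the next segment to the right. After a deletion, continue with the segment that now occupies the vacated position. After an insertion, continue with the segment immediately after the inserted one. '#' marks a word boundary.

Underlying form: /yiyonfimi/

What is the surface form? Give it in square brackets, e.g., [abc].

(1) Nasal Assimilation: [yiyonfimi] → [yiyomfimi]
(2) Medial Vowel Deletion: [yiyomfimi] → [yyomfmi]
(3) Final Vowel Raising: no change — [yyomfmi]

[yyomfmi]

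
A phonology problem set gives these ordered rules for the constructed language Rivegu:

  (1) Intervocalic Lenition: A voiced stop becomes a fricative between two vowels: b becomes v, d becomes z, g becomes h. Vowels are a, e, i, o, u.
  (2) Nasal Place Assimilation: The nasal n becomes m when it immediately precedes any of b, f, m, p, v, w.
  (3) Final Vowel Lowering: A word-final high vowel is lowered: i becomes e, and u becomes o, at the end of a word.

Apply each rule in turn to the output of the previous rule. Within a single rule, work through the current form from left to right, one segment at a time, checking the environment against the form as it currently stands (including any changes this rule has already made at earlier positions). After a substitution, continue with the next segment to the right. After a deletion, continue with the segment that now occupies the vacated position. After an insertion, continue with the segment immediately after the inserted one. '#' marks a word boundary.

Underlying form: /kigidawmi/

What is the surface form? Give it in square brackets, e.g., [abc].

(1) Intervocalic Lenition: [kigidawmi] → [kihizawmi]
(2) Nasal Place Assimilation: no change — [kihizawmi]
(3) Final Vowel Lowering: [kihizawmi] → [kihizawme]

[kihizawme]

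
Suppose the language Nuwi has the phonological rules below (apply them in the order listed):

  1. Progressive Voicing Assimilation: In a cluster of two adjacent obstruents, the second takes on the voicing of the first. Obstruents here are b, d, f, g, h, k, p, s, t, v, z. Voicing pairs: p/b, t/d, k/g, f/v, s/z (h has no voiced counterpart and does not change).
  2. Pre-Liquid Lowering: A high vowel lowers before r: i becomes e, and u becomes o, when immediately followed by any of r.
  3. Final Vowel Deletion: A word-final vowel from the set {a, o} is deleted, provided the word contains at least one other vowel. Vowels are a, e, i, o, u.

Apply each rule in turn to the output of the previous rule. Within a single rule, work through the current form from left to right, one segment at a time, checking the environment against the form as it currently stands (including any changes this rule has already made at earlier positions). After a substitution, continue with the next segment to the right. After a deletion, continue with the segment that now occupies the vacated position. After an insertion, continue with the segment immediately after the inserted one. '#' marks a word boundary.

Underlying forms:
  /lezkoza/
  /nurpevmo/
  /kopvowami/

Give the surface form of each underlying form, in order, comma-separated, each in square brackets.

[lezgoz], [norpevm], [kopfowami]

/lezkoza/:
  1 Progressive Voicing Assimilation: [lezkoza] → [lezgoza]
  2 Pre-Liquid Lowering: no change — [lezgoza]
  3 Final Vowel Deletion: [lezgoza] → [lezgoz]
/nurpevmo/:
  1 Progressive Voicing Assimilation: no change — [nurpevmo]
  2 Pre-Liquid Lowering: [nurpevmo] → [norpevmo]
  3 Final Vowel Deletion: [norpevmo] → [norpevm]
/kopvowami/:
  1 Progressive Voicing Assimilation: [kopvowami] → [kopfowami]
  2 Pre-Liquid Lowering: no change — [kopfowami]
  3 Final Vowel Deletion: no change — [kopfowami]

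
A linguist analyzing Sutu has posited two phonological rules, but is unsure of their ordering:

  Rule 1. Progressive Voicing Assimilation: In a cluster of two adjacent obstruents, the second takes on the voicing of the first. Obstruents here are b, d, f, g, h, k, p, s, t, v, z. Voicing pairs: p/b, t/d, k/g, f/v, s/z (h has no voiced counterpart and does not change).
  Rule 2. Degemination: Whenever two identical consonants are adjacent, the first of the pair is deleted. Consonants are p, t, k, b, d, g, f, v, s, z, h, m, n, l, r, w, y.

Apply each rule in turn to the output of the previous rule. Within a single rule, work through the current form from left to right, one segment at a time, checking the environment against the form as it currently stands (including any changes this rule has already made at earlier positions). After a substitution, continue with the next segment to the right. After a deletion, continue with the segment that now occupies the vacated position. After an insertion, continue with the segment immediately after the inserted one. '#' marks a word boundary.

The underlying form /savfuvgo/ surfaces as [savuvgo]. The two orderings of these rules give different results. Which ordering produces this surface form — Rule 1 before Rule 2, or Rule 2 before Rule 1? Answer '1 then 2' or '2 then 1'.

Order 1 then 2:
  1 Progressive Voicing Assimilation: [savfuvgo] → [savvuvgo]
  2 Degemination: [savvuvgo] → [savuvgo]
  result: [savuvgo]
Order 2 then 1:
  2 Degemination: no change — [savfuvgo]
  1 Progressive Voicing Assimilation: [savfuvgo] → [savvuvgo]
  result: [savvuvgo]

1 then 2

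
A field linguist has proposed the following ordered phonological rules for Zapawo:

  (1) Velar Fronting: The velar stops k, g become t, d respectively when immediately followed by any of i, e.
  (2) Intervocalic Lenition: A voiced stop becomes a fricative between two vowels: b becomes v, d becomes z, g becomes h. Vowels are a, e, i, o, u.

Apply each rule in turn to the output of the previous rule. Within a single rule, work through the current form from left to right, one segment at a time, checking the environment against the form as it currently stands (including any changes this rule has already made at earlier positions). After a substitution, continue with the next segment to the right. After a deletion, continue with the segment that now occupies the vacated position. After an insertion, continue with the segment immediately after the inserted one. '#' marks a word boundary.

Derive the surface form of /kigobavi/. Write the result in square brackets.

(1) Velar Fronting: [kigobavi] → [tigobavi]
(2) Intervocalic Lenition: [tigobavi] → [tihovavi]

[tihovavi]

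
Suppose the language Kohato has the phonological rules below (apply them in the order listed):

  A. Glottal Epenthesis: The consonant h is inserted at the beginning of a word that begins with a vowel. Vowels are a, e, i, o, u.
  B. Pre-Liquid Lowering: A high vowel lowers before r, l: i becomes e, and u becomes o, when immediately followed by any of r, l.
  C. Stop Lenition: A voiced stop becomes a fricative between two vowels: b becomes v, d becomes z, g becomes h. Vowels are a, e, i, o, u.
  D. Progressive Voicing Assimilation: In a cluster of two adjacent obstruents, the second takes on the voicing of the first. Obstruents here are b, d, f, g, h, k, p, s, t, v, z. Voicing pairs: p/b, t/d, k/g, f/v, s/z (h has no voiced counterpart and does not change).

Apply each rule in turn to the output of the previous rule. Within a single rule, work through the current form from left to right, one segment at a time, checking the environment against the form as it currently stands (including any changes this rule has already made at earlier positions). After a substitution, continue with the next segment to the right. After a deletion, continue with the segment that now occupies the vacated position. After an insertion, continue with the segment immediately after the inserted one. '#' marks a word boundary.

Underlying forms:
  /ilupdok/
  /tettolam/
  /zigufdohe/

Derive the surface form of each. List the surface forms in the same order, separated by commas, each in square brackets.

[heluptok], [tettolam], [zihuftohe]

/ilupdok/:
  A Glottal Epenthesis: [ilupdok] → [hilupdok]
  B Pre-Liquid Lowering: [hilupdok] → [helupdok]
  C Stop Lenition: no change — [helupdok]
  D Progressive Voicing Assimilation: [helupdok] → [heluptok]
/tettolam/:
  A Glottal Epenthesis: no change — [tettolam]
  B Pre-Liquid Lowering: no change — [tettolam]
  C Stop Lenition: no change — [tettolam]
  D Progressive Voicing Assimilation: no change — [tettolam]
/zigufdohe/:
  A Glottal Epenthesis: no change — [zigufdohe]
  B Pre-Liquid Lowering: no change — [zigufdohe]
  C Stop Lenition: [zigufdohe] → [zihufdohe]
  D Progressive Voicing Assimilation: [zihufdohe] → [zihuftohe]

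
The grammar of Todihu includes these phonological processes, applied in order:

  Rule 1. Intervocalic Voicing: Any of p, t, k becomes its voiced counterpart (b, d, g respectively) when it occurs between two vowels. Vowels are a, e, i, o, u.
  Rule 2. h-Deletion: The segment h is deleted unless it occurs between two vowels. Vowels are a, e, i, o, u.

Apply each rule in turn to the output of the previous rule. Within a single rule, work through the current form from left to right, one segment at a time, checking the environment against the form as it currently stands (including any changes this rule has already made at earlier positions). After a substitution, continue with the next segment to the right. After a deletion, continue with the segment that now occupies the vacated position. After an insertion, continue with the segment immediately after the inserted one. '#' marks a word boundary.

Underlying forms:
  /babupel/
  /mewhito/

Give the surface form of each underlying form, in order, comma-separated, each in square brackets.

/babupel/:
  Rule 1 Intervocalic Voicing: [babupel] → [babubel]
  Rule 2 h-Deletion: no change — [babubel]
/mewhito/:
  Rule 1 Intervocalic Voicing: [mewhito] → [mewhido]
  Rule 2 h-Deletion: [mewhido] → [mewido]

[babubel], [mewido]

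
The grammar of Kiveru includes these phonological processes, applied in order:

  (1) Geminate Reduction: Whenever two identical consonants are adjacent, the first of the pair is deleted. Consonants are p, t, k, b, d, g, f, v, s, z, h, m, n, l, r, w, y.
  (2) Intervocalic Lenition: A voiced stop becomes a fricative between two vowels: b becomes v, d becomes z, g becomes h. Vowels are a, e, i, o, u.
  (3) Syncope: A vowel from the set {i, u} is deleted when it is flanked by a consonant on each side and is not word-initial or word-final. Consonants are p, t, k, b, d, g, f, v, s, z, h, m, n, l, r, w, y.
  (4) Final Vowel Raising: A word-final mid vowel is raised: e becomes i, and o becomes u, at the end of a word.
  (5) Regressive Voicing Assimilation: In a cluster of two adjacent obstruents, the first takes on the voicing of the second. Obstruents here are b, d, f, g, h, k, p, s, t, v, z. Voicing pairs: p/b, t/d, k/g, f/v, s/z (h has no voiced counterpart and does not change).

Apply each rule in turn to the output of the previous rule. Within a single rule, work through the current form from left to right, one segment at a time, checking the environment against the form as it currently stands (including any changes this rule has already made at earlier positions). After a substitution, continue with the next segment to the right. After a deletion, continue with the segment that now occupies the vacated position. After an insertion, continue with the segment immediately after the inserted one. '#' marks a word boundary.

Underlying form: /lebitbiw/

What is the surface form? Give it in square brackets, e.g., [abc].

(1) Geminate Reduction: no change — [lebitbiw]
(2) Intervocalic Lenition: [lebitbiw] → [levitbiw]
(3) Syncope: [levitbiw] → [levtbw]
(4) Final Vowel Raising: no change — [levtbw]
(5) Regressive Voicing Assimilation: [levtbw] → [lefdbw]

[lefdbw]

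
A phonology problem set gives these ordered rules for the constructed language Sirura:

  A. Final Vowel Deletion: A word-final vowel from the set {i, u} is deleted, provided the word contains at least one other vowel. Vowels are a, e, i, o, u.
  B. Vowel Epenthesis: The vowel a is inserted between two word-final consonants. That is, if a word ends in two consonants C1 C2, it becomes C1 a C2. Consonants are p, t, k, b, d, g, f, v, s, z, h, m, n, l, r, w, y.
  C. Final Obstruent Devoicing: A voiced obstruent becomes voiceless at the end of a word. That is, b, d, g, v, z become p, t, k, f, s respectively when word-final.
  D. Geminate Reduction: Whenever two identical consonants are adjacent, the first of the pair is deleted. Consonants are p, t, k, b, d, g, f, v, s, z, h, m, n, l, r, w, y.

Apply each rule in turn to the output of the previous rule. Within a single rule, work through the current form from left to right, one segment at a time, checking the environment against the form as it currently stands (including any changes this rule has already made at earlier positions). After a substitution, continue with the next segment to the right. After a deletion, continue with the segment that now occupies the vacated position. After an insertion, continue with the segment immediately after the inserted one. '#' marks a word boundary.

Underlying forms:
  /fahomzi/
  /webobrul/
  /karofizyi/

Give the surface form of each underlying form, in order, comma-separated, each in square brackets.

[fahomas], [webobrul], [karofizay]

/fahomzi/:
  A Final Vowel Deletion: [fahomzi] → [fahomz]
  B Vowel Epenthesis: [fahomz] → [fahomaz]
  C Final Obstruent Devoicing: [fahomaz] → [fahomas]
  D Geminate Reduction: no change — [fahomas]
/webobrul/:
  A Final Vowel Deletion: no change — [webobrul]
  B Vowel Epenthesis: no change — [webobrul]
  C Final Obstruent Devoicing: no change — [webobrul]
  D Geminate Reduction: no change — [webobrul]
/karofizyi/:
  A Final Vowel Deletion: [karofizyi] → [karofizy]
  B Vowel Epenthesis: [karofizy] → [karofizay]
  C Final Obstruent Devoicing: no change — [karofizay]
  D Geminate Reduction: no change — [karofizay]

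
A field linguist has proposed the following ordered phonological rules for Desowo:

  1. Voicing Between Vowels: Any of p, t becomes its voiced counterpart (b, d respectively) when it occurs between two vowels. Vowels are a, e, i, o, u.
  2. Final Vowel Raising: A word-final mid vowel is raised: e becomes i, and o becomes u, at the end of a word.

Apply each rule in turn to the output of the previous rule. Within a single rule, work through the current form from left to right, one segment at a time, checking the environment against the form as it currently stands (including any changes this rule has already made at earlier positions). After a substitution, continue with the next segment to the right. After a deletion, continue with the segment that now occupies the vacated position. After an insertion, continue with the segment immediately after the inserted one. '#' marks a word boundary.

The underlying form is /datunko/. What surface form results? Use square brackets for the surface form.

[dadunku]

1 Voicing Between Vowels: [datunko] → [dadunko]
2 Final Vowel Raising: [dadunko] → [dadunku]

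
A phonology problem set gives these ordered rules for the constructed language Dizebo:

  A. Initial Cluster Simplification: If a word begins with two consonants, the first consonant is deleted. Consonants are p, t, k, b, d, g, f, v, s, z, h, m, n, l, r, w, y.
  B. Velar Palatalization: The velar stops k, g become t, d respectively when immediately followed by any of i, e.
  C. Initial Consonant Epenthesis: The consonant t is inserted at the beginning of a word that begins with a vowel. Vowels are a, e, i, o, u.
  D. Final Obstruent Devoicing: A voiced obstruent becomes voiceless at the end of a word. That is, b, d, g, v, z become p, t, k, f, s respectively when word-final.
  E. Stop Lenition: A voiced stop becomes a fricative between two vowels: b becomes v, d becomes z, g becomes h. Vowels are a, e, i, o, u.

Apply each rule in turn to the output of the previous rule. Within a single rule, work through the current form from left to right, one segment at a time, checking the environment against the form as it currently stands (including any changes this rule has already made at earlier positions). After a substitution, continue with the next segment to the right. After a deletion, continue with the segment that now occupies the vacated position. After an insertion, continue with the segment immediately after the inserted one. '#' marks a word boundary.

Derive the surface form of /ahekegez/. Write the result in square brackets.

A Initial Cluster Simplification: no change — [ahekegez]
B Velar Palatalization: [ahekegez] → [ahetedez]
C Initial Consonant Epenthesis: [ahetedez] → [tahetedez]
D Final Obstruent Devoicing: [tahetedez] → [tahetedes]
E Stop Lenition: [tahetedes] → [tahetezes]

[tahetezes]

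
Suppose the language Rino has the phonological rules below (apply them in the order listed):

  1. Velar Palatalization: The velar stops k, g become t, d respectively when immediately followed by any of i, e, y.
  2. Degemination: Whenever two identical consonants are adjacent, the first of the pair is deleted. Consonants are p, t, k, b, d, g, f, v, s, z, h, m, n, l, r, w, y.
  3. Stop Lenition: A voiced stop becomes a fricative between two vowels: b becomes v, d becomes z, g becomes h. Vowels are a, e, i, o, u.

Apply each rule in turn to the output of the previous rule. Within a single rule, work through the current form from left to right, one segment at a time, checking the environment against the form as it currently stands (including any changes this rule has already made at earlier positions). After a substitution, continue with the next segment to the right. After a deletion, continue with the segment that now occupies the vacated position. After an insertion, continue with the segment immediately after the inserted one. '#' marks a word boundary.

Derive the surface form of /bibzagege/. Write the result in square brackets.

1 Velar Palatalization: [bibzagege] → [bibzadede]
2 Degemination: no change — [bibzadede]
3 Stop Lenition: [bibzadede] → [bibzazeze]

[bibzazeze]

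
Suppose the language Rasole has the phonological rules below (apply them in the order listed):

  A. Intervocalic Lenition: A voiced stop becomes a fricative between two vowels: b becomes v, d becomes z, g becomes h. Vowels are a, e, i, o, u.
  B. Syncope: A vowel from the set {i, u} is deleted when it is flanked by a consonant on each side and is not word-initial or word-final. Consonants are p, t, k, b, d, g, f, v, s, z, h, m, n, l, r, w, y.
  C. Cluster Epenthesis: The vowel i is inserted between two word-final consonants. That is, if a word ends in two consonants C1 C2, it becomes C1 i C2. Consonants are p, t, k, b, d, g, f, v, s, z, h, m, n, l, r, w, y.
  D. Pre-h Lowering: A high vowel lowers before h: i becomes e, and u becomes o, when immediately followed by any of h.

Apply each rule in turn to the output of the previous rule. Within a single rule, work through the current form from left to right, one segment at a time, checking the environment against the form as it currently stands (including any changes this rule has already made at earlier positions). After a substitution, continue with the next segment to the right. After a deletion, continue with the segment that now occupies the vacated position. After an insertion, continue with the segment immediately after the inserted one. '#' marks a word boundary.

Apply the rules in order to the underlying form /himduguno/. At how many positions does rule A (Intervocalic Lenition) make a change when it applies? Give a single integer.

A Intervocalic Lenition: [himduguno] → [himduhuno]
B Syncope: [himduhuno] → [hmdhno]
C Cluster Epenthesis: no change — [hmdhno]
D Pre-h Lowering: no change — [hmdhno]
Rule A changed 1 position(s).

1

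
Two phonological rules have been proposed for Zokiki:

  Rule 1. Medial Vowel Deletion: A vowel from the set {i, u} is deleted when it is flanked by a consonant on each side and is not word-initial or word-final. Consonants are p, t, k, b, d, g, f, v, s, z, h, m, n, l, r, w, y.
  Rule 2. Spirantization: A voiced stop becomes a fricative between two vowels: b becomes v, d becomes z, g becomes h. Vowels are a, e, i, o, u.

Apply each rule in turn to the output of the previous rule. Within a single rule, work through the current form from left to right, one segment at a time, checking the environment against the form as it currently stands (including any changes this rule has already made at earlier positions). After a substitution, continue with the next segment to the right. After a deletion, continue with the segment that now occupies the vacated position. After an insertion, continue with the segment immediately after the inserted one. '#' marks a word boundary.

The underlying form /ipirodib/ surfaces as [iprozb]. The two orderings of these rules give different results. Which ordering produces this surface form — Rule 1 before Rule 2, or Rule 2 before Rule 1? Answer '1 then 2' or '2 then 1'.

Order 1 then 2:
  1 Medial Vowel Deletion: [ipirodib] → [iprodb]
  2 Spirantization: no change — [iprodb]
  result: [iprodb]
Order 2 then 1:
  2 Spirantization: [ipirodib] → [ipirozib]
  1 Medial Vowel Deletion: [ipirozib] → [iprozb]
  result: [iprozb]

2 then 1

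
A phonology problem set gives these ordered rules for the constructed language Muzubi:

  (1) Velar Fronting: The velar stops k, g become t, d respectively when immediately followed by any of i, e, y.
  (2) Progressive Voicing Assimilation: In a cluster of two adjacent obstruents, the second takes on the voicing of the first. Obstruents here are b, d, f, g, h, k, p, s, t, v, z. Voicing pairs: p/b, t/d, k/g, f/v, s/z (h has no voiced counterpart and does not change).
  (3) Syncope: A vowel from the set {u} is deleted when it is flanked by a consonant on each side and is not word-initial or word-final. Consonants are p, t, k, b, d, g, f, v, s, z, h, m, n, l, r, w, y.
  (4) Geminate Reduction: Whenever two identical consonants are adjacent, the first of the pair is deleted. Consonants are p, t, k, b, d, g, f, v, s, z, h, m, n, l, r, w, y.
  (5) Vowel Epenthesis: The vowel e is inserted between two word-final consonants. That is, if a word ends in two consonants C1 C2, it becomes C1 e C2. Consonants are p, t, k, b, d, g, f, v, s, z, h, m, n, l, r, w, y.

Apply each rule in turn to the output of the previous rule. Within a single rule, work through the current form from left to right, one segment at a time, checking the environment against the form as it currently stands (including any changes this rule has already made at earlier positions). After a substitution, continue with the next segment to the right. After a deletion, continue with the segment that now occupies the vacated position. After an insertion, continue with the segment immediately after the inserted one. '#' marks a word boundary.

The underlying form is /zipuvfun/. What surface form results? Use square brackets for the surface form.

[zipven]

(1) Velar Fronting: no change — [zipuvfun]
(2) Progressive Voicing Assimilation: [zipuvfun] → [zipuvvun]
(3) Syncope: [zipuvvun] → [zipvvn]
(4) Geminate Reduction: [zipvvn] → [zipvn]
(5) Vowel Epenthesis: [zipvn] → [zipven]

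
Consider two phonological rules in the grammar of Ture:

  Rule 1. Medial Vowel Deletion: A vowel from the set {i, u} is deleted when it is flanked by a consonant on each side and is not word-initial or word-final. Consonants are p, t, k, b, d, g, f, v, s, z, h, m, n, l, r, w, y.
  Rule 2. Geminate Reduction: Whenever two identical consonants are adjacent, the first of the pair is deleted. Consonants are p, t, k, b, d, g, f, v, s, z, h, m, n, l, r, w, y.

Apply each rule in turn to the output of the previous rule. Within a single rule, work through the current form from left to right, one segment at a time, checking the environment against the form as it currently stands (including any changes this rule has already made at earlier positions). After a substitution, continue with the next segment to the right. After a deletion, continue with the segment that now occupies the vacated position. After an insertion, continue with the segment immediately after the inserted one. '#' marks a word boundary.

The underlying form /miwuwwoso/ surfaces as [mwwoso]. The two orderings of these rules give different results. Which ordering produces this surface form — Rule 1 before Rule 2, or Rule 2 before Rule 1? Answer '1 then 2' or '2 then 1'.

2 then 1

Order 1 then 2:
  1 Medial Vowel Deletion: [miwuwwoso] → [mwwwoso]
  2 Geminate Reduction: [mwwwoso] → [mwoso]
  result: [mwoso]
Order 2 then 1:
  2 Geminate Reduction: [miwuwwoso] → [miwuwoso]
  1 Medial Vowel Deletion: [miwuwoso] → [mwwoso]
  result: [mwwoso]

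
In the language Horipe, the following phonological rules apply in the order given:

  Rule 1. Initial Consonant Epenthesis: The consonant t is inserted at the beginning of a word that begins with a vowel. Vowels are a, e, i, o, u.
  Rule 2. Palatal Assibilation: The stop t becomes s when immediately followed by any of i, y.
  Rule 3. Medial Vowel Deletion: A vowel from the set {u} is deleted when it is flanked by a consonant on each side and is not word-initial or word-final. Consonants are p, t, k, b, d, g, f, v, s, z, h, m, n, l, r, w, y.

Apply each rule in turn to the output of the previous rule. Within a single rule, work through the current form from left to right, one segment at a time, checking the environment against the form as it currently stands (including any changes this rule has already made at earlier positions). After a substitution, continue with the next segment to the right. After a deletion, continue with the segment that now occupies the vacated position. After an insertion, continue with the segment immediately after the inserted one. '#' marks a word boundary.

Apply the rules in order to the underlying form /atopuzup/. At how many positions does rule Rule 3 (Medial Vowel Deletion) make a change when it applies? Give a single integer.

Rule 1 Initial Consonant Epenthesis: [atopuzup] → [tatopuzup]
Rule 2 Palatal Assibilation: no change — [tatopuzup]
Rule 3 Medial Vowel Deletion: [tatopuzup] → [tatopzp]
Rule Rule 3 changed 2 position(s).

2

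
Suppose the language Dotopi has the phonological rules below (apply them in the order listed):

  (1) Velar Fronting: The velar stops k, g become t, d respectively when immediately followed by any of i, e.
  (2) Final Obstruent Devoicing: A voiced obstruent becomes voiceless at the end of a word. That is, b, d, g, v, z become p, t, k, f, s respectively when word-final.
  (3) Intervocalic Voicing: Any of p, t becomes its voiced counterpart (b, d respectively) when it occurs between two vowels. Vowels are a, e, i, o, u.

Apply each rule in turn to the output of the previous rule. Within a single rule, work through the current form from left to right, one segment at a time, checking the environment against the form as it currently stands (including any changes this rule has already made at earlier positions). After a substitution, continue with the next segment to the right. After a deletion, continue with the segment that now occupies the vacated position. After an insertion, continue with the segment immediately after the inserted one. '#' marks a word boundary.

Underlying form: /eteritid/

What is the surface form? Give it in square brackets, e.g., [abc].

[ederidit]

(1) Velar Fronting: no change — [eteritid]
(2) Final Obstruent Devoicing: [eteritid] → [eteritit]
(3) Intervocalic Voicing: [eteritit] → [ederidit]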